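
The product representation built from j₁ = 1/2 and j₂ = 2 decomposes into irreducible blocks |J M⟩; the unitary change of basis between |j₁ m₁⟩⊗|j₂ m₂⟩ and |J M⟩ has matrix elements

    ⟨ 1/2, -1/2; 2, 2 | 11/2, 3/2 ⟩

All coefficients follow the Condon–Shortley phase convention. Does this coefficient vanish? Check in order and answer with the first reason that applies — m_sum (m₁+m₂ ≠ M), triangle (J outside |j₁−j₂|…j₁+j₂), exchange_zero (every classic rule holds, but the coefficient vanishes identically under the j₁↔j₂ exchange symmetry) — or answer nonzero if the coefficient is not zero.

triangle

m-sum: m₁+m₂ = -1/2+2 = 3/2, M = 3/2  ✓
triangle: need |j₁−j₂| ≤ J ≤ j₁+j₂, i.e. J ∈ [3/2, 5/2]; J = 11/2 is outside ✗ ⇒ coefficient is 0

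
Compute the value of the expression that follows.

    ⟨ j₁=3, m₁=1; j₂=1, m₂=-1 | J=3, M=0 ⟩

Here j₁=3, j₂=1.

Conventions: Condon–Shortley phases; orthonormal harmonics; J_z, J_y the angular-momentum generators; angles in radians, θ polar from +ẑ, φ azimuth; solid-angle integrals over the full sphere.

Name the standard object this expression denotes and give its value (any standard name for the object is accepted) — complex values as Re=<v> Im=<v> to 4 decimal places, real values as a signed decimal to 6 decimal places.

Clebsch–Gordan coefficient, +√(1/2) ≈ +0.707107

This is a Clebsch–Gordan (vector-coupling) coefficient.
j₁+j₂−J=1  J+j₁−j₂=5  J−j₁+j₂=1  j₁+j₂+J+1=8
(j₁±m₁, j₂±m₂, J±M) = (4,2,0,2,3,3)
P² = 72
sum k=0..0:
  [0] +1/12 = 1/12
S = 1/12
C² = P²·S² = 1/2 ; C = +0.707107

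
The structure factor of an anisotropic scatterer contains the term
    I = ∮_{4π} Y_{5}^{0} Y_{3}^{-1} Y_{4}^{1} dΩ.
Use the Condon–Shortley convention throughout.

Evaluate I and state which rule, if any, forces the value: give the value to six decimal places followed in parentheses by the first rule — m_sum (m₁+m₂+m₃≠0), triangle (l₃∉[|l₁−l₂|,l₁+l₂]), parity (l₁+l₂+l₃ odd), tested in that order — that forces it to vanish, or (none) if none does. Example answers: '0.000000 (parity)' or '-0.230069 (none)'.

-0.009577 (none)

m-sum 0 ✓  L=12 even ✓  2≤4≤8 ✓
Π(2lᵢ+1) = 11×7×9 = 693
triangle coeff Δ(5,3,4) = 1/180180
Σ_t [1,3]: t=1:−1/576 t=2:+1/144 t=3:−1/576 = 1/288
(3j)²=20/1001 [(5 3 4; 0 0 0)], sign=+1
Σ_t [0,2]: t=0:+1/5760 t=1:−1/288 t=2:+1/288 = 1/5760
(3j)²=1/12012 [(5 3 4; 0 -1 1)], sign=-1
⇒ 4πI² = 15/13013
I = (-1)√(15/13013/(4π)) = -0.00957750
No selection rule forces the value: the integral is nonzero (none).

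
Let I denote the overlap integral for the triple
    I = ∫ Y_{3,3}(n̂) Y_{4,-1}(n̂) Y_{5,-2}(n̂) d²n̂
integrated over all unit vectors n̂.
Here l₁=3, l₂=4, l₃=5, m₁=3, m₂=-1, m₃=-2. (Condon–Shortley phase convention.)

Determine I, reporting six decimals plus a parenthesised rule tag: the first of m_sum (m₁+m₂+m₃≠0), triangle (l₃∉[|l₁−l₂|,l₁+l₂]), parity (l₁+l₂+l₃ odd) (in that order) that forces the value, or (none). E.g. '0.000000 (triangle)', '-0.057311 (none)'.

-0.179179 (none)

Rules hold: Σm=0, L=12 even, 1≤5≤7.
N = 7·9·11 = 693
Δ = 2!·4!·6!/13! = 1/180180
Racah Σ t=0..2: t=0:+1/576 t=1:−1/144 t=2:+1/576 = -1/288
⇒ 3j(3 4 5; 0 0 0)² = 20/1001, sgn +1
Racah Σ t=0..0: t=0:+1/1728 = 1/1728
⇒ 3j(3 4 5; 3 -1 -2)² = 25/858, sgn -1
4πI² = N·(3j₀)²·(3jₘ)² = 750/1859
I = -1·√(0.403443/4π) = -0.17917854
No selection rule forces the value: the integral is nonzero (none).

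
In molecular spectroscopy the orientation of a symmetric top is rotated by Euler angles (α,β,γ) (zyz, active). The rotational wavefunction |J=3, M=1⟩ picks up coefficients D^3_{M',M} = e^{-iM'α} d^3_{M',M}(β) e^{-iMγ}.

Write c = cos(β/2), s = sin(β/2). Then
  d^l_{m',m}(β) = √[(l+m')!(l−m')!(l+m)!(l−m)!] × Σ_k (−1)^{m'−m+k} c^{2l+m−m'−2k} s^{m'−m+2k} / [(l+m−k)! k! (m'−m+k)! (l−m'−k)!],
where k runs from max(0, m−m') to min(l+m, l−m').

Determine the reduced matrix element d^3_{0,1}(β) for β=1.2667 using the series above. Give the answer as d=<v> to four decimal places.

d=-0.2279

d^3_{0,1}(β=1.2667) via the finite sum:
Half-angle: c=0.806049, s=0.591848. N=√(6·6·24·2)=41.569219
k: max(0,(1)−(0))=1 … min(3+(1),3−(0))=3
  k=1: (−1)^0·41.5692/(12)·0.8060^5·0.5918^1 = +0.697604
  k=2: (−1)^1·41.5692/(4)·0.8060^3·0.5918^3 = -1.128309
  k=3: (−1)^2·41.5692/(12)·0.8060^1·0.5918^5 = +0.202770
d^3_{0,1}(1.2667) = +0.697604 -1.128309 +0.202770 = -0.227934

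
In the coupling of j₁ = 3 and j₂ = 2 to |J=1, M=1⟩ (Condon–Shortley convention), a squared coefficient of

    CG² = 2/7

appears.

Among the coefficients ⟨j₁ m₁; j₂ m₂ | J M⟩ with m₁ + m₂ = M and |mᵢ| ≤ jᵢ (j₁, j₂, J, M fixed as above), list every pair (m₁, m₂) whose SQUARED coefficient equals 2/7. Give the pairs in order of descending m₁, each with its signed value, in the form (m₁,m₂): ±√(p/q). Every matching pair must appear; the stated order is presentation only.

(2,-1): −√(2/7)

Admissible pairs with m₁+m₂ = M = 1: (-1,2), (0,1), (1,0), (2,-1), (3,-2)
  (m₁,m₂)=(3,-2): CG² = 3/7, CG = +√(3/7)
  (m₁,m₂)=(2,-1): CG² = 2/7, CG = −√(2/7)   ← matches the target
  (m₁,m₂)=(1,0): CG² = 6/35, CG = +√(6/35)
  (m₁,m₂)=(0,1): CG² = 3/35, CG = −√(3/35)
  (m₁,m₂)=(-1,2): CG² = 1/35, CG = +√(1/35)
Pairs with CG² = 2/7: (2,-1): −√(2/7)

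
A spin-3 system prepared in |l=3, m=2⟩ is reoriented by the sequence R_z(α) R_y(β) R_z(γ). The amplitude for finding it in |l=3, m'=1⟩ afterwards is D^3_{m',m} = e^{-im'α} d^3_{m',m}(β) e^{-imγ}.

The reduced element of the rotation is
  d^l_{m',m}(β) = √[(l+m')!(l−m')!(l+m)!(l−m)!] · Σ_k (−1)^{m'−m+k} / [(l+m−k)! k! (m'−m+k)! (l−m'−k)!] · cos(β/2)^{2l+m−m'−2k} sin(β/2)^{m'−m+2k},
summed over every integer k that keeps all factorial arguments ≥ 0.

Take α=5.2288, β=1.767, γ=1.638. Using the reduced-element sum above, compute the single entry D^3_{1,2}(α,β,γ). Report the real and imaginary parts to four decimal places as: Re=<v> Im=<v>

D^3_{1,2}(5.2288,1.7670,1.6380) = e^{-i·1·5.2288}·d^3_{1,2}(1.7670)·e^{-i·2·1.6380}. Compute d first:
Half-angle: c=0.634450, s=0.772964. N=√(24·2·120·1)=75.894664
k: max(0,(2)−(1))=1 … min(3+(2),3−(1))=2
  k=1: (−1)^0·75.8947/(24)·0.6344^5·0.7730^1 = +0.251273
  k=2: (−1)^1·75.8947/(12)·0.6344^3·0.7730^3 = -0.745933
d^3_{1,2}(1.7670) = +0.251273 -0.745933 = -0.494660
Phases: e^{-i·(1)·5.2288}=+0.493762+0.869597i, e^{-i·(2)·1.6380}=-0.990981+0.134003i ⇒ D=+0.299684+0.393546i

Re=0.2997 Im=0.3935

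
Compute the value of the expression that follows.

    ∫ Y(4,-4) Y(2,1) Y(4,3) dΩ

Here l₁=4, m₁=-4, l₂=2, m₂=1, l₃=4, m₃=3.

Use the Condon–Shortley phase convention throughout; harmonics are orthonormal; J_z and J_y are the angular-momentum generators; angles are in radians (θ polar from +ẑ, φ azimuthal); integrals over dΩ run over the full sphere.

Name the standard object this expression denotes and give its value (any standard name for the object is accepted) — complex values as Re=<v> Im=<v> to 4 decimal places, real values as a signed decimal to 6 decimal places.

This is a Gaunt coefficient — the integral of a triple product of spherical harmonics over the sphere.
Checks pass: Σm=0; 10 even; l₃=4∈[2,6].
(2·4+1)(2·2+1)(2·4+1) = 405
Δ: 2! 6! 2! / 11! → 1/13860
sum: t=0:+1/192 t=1:−1/36 t=2:+1/192 = -5/288
3j²(4 2 4; 0 0 0) = Δ·Π!·Σ² = 20/693  (sign -1)
sum: t=2:+1/1440 = 1/1440
3j²(4 2 4; -4 1 3) = Δ·Π!·Σ² = 7/165  (sign -1)
combine: 4πI² = 405·20/693·7/165 = 60/121
take √, sign +1: I = 0.19864517

Gaunt coefficient, +0.198645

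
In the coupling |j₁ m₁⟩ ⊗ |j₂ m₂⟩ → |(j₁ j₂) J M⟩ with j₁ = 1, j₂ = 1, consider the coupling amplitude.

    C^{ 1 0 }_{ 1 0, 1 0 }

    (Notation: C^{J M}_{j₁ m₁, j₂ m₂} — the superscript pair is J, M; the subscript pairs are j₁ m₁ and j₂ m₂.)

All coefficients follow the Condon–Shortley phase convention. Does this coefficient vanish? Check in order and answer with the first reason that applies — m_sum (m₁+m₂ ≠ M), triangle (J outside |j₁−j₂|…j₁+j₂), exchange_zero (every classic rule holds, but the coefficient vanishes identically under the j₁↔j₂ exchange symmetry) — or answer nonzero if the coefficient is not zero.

m-sum: m₁+m₂ = 0+0 = 0, M = 0  ✓
triangle: |j₁−j₂| = 0 ≤ J = 1 ≤ j₁+j₂ = 2  ✓
exchange: j₁=j₂ and m₁=m₂, and (−1)^(j₁+j₂−J) = (−1)^1 = −1 forces ⟨j₁m₁;j₂m₂|JM⟩ = −⟨j₂m₂;j₁m₁|JM⟩ = −⟨j₁m₁;j₂m₂|JM⟩ ⇒ the coefficient vanishes identically
Racah sum check: Σ_k collapses to 0 ⇒ CG = 0

exchange_zero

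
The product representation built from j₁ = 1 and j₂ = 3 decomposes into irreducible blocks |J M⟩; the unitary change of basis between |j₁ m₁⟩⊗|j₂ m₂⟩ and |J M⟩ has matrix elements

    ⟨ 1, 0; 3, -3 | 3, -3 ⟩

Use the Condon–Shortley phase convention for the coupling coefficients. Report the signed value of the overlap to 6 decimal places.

+0.866025  (= +√(3/4))

triangle: 1!×1!×5!/8! = 120/40320
(j±m)!: 1!×1!×0!×6!×0!×6! = 518400
prefactor² = (2J+1)×Δ×N² = 10800
  k=0: +1/(0!×1!×1!×0!×0!×5!) = 1/120
Σ = 1/120  ⇒  CG² = 10800×(1/120)² = 3/4
CG = +√(3/4) = +0.866025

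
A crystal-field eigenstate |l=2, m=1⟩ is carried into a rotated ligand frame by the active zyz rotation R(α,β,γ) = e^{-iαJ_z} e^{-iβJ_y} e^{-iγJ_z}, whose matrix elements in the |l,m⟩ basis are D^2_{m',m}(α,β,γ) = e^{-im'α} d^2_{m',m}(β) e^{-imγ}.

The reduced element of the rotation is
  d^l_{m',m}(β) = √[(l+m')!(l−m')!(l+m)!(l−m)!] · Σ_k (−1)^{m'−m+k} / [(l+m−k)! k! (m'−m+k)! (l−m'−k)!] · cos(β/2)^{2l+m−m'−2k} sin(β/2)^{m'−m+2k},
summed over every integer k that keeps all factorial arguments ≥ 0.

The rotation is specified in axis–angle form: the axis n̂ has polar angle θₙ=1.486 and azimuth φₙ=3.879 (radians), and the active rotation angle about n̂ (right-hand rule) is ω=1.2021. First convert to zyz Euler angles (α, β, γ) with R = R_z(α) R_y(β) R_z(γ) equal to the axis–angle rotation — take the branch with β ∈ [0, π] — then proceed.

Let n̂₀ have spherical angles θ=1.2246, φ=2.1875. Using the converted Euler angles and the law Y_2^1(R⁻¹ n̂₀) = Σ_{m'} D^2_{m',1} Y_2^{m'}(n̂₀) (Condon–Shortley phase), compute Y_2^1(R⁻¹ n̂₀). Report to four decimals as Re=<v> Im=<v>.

Re=-0.0886 Im=-0.0930

Axis–angle → zyz. n̂ = (sinθₙcosφₙ, sinθₙsinφₙ, cosθₙ) = (-0.737555, -0.669955, +0.084695), ω = 1.2021.
R = I cosω + sinω [n̂]ₓ + (1−cosω) n̂n̂ᵀ gives
  R = [+0.708334, +0.237042, -0.664887; +0.395048, +0.647478, +0.651697; +0.584979, -0.724281, +0.364988]
β = atan2(√(R₁₃²+R₂₃²), R₃₃) = 1.197177; α = atan2(R₂₃, R₁₃) mod 2π = 2.366212; γ = atan2(R₃₂, −R₃₁) mod 2π = 4.032990
Need the full column D^2_{m',1} for m'=−2..2 at α=2.3662, β=1.1972, γ=4.0330.
cos(β/2)=0.826132, sin(β/2)=0.563477
d^2_{-2,1}: single k=3 term ⇒ +0.295602;  D = +0.226197+0.190304i
d^2_{-1,1}: k∈[2..3] ⇒ +0.650088 -0.100810 = +0.549278;  D = -0.052640-0.546750i
d^2_{0,1}: k∈[1..2] ⇒ +0.778215 -0.362037 = +0.416178;  D = -0.261495+0.323766i
d^2_{1,1}: k∈[0..1] ⇒ +0.465798 -0.650088 = -0.184290;  D = -0.183051+0.021333i
d^2_{2,1}: single k=0 term ⇒ -0.635410;  D = +0.502217+0.389261i
Y_2^{m'}(θ=1.2246,φ=2.1875) and Σ D·Y over m':
  (+0.2262+0.1903i)·(-0.1131+0.3225i)  (-0.0526-0.5467i)·(-0.1426-0.2012i)  (-0.2615+0.3238i)·(-0.2064+0.0000i)  (-0.1831+0.0213i)·(+0.1426-0.2012i)  (+0.5022+0.3893i)·(-0.1131-0.3225i)
Y_2^1(R⁻¹ n̂) = -0.088555-0.093010i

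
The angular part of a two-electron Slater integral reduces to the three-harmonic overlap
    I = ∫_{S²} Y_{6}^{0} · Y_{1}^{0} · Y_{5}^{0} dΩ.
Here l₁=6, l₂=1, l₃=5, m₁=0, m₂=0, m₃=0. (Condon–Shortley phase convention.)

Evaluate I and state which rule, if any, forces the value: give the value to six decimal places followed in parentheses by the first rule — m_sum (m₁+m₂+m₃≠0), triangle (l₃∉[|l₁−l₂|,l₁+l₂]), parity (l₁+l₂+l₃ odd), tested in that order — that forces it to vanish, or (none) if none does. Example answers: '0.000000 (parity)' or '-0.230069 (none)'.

0.245154 (none)

Checks pass: Σm=0; 12 even; l₃=5∈[5,7].
(2·6+1)(2·1+1)(2·5+1) = 429
Δ: 2! 10! 0! / 13! → 1/858
sum: t=1:−1/14400 = -1/14400
3j²(6 1 5; 0 0 0) = Δ·Π!·Σ² = 6/143  (sign +1)
(m-triple is (0,0,0) — same symbol as above.)
combine: 4πI² = 429·6/143·6/143 = 108/143
take √, sign +1: I = 0.24515397
No selection rule forces the value: the integral is nonzero (none).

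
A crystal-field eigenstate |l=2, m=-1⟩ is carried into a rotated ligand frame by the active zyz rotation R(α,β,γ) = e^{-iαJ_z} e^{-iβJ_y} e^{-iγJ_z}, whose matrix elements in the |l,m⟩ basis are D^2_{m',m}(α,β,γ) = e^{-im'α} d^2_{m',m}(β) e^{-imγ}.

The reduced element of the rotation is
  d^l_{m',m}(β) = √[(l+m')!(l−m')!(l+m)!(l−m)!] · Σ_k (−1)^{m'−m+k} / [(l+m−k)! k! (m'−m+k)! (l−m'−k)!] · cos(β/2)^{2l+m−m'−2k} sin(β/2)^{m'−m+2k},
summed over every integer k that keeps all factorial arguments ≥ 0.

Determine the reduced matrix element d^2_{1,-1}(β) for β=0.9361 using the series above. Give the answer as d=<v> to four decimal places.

d=0.4449

d^2_{1,-1}(β=0.9361) via the finite sum:
Half-angle: c=0.892450, s=0.451147. N=√(6·1·1·6)=6.000000
The bounds max(0,m−m')=0 and min(l+m,l−m')=1 give 2 terms
  k=0: (−1)^2·6.0000/(2)·0.8924^2·0.4511^2 = +0.486323
  k=1: (−1)^3·6.0000/(6)·0.8924^0·0.4511^4 = -0.041426
d^2_{1,-1}(0.9361) = +0.486323 -0.041426 = +0.444897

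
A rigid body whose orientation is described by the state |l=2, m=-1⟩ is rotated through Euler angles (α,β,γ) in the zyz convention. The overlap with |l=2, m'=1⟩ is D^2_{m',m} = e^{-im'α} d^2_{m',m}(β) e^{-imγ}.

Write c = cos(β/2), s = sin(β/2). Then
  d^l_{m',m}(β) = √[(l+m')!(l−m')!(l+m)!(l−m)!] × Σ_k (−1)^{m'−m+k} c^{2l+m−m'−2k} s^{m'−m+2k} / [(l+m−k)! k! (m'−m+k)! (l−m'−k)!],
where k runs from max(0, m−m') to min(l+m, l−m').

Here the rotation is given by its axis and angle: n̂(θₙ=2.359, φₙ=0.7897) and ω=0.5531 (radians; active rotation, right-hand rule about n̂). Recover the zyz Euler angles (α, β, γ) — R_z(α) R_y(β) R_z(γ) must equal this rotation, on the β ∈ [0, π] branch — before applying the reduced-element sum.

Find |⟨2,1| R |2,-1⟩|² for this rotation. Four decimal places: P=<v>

Axis–angle → zyz. n̂ = (sinθₙcosφₙ, sinθₙsinφₙ, cosθₙ) = (+0.496446, +0.500736, -0.709088), ω = 0.5531.
R = I cosω + sinω [n̂]ₓ + (1−cosω) n̂n̂ᵀ gives
  R = [+0.887647, +0.409568, +0.210563; -0.335439, +0.888285, -0.313737; -0.315537, +0.207856, +0.925868]
β = atan2(√(R₁₃²+R₂₃²), R₃₃) = 0.387469; α = atan2(R₂₃, R₁₃) mod 2π = 5.303487; γ = atan2(R₃₂, −R₃₁) mod 2π = 0.582494
D^2_{1,-1}(5.3035,0.3875,0.5825) = e^{-i·1·5.3035}·d^2_{1,-1}(0.3875)·e^{-i·-1·0.5825}. Compute d first:
Half-angle: c=0.981292, s=0.192525. N=√(6·1·1·6)=6.000000
Admissible k: 0..1 (factorial args all ≥0)
  k=0: (−1)^2·6.0000/(2)·0.9813^2·0.1925^2 = +0.107076
  k=1: (−1)^3·6.0000/(6)·0.9813^0·0.1925^4 = -0.001374
d^2_{1,-1}(0.3875) = +0.107076 -0.001374 = +0.105702
|D^2_{1,-1}|² = |d^2_{1,-1}(β)|² = (+0.105702)² = 0.011173 (the z-rotation phases have unit modulus)

P=0.0112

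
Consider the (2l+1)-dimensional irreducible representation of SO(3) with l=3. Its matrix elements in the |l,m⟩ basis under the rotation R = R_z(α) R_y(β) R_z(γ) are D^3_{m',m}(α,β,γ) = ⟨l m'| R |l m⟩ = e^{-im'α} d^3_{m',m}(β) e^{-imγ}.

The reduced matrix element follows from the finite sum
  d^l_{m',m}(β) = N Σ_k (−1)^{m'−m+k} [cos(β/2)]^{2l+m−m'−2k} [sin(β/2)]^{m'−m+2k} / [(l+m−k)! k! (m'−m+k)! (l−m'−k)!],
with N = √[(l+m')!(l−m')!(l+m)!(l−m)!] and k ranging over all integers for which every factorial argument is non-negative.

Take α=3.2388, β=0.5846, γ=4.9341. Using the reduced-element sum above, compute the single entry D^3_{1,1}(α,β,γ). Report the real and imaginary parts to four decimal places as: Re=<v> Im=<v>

Re=-0.0785 Im=-0.2378

First d^3_{1,1}(β=0.5846), then the phase factors e^{-i(1)α} and e^{-i(1)γ}:
With c≡cos(β/2)=0.957584 and s≡sin(β/2)=0.288155, N=[24·2·24·2]^{1/2}=48.000000
The bounds max(0,m−m')=0 and min(l+m,l−m')=2 give 3 terms
  k=0: (−1)^0·48.0000/(48)·0.9576^6·0.2882^0 = +0.771011
  k=1: (−1)^1·48.0000/(6)·0.9576^4·0.2882^2 = -0.558535
  k=2: (−1)^2·48.0000/(8)·0.9576^2·0.2882^4 = +0.037933
d^3_{1,1}(0.5846) = +0.771011 -0.558535 +0.037933 = +0.250408
Phases: e^{-i·(1)·3.2388}=-0.995279+0.097054i, e^{-i·(1)·4.9341}=+0.219899+0.975523i ⇒ D=-0.078513-0.237781i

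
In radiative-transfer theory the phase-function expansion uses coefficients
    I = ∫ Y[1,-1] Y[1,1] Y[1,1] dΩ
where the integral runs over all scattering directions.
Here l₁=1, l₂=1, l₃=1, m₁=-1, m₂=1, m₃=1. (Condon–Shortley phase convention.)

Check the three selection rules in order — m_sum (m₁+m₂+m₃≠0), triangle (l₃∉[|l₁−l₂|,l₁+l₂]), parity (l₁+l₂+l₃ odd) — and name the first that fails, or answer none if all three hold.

Σmᵢ = 1  ✗
l₃∈[|l₁−l₂|,l₁+l₂]=[0,2], have l₃=1
Σlᵢ = 3 ⇒ odd

m_sum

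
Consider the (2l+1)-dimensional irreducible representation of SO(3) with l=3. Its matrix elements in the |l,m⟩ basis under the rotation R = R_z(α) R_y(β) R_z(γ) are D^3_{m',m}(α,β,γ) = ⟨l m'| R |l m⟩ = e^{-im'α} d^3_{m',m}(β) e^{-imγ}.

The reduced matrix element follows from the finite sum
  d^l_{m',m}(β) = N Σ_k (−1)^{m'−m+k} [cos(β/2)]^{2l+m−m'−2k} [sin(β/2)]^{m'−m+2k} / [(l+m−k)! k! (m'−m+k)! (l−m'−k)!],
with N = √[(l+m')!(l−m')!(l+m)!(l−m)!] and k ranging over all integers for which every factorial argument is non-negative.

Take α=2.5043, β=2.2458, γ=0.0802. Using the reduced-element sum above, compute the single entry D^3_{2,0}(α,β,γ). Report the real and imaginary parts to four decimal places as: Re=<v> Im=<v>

Re=-0.1522 Im=-0.4988

First d^3_{2,0}(β=2.2458), then the phase factors e^{-i(2)α} and e^{-i(0)γ}:
Half-angle: c=0.433070, s=0.901360. N=√(120·1·6·6)=65.726707
k∈{0,1} keeps every argument non-negative
  k=0: (−1)^2·65.7267/(12)·0.4331^4·0.9014^2 = +0.156528
  k=1: (−1)^3·65.7267/(12)·0.4331^2·0.9014^4 = -0.678064
d^3_{2,0}(2.2458) = +0.156528 -0.678064 = -0.521537
Attach z-rotation phases: D = e^{-i(2)(2.5043)}·(-0.521537)·e^{-i(0)(0.0802)} = -0.152236-0.498823i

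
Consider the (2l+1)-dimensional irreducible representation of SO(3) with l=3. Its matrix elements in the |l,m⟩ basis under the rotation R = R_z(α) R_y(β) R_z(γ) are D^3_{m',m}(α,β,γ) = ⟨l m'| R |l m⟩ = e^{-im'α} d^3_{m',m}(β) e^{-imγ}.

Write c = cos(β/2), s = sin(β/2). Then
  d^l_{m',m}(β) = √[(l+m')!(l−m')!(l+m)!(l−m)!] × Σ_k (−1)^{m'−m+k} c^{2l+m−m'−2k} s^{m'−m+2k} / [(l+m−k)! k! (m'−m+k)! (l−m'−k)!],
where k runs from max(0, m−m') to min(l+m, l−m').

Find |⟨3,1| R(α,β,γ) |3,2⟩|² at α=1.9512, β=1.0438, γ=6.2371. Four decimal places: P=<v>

Split into d^3_{1,2}(β=1.0438) × two z-phases.
c=cos(1.043800/2)=0.866874, s=sin(1.043800/2)=0.498528; N=√[24·2·120·1]=75.894664
The bounds max(0,m−m')=1 and min(l+m,l−m')=2 give 2 terms
  k=1: (−1)^0·75.8947/(24)·0.8669^5·0.4985^1 = +0.771735
  k=2: (−1)^1·75.8947/(12)·0.8669^3·0.4985^3 = -0.510465
d^3_{1,2}(1.0438) = +0.771735 -0.510465 = +0.261270
|D^3_{1,2}|² = |d^3_{1,2}(β)|² = (+0.261270)² = 0.068262 (the z-rotation phases have unit modulus)

P=0.0683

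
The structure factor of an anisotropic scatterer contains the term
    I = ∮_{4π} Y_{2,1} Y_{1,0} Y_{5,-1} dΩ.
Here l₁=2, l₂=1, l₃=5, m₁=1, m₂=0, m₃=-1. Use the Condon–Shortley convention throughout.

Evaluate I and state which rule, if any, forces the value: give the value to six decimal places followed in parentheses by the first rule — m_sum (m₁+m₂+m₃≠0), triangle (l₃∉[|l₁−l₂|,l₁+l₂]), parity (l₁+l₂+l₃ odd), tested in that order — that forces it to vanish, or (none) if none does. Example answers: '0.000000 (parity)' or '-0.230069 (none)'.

0.000000 (triangle)

l₃=5 ∉ [1,3] — triangle fails ⇒ I = 0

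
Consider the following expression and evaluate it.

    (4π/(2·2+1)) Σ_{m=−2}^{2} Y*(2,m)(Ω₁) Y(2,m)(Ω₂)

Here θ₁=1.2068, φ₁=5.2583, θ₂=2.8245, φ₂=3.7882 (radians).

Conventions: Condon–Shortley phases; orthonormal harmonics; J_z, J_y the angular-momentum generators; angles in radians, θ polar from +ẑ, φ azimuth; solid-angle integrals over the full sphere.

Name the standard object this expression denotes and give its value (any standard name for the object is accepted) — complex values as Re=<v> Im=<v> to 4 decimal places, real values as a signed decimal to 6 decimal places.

Legendre polynomial (addition theorem), -0.356804

This sum is the spherical-harmonic addition theorem: it equals the Legendre polynomial P_l(cos γ) of the angle γ between the two directions.
Summing Y*_{l m}(θ₁,φ₁)·Y_{l m}(θ₂,φ₂) over m ∈ [−2, 2]; prefactor 4π/(2·2+1) = 2.513274:
  term(m=-2) = -0.012412+0.002534i   from Y*(Ω₁)=-0.155459-0.299357i, Y(Ω₂)=+0.010291-0.036117i
  term(m=-1) = -0.005913-0.058527i   from Y*(Ω₁)=+0.133442-0.219660i, Y(Ω₂)=+0.182673-0.137894i
  term(m=+0) = -0.105318-0.000000i   from Y*(Ω₁)=-0.195469-0.000000i, Y(Ω₂)=+0.538794+0.000000i
  term(m=+1) = -0.005913+0.058527i   from Y*(Ω₁)=-0.133442-0.219660i, Y(Ω₂)=-0.182673-0.137894i
  term(m=+2) = -0.012412-0.002534i   from Y*(Ω₁)=-0.155459+0.299357i, Y(Ω₂)=+0.010291+0.036117i
Total Σ_m = -0.141968+0.000000i. Multiply by 2.513274: -0.356804+0.000000i. P_2(cos γ) = -0.356804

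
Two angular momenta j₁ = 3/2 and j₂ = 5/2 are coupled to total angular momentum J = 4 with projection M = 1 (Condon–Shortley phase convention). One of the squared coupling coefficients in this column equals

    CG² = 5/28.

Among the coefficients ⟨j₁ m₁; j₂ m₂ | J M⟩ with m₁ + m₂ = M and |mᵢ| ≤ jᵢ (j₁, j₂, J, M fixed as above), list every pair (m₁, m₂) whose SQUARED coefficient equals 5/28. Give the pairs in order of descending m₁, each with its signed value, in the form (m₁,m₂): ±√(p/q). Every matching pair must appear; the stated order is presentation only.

Admissible pairs with m₁+m₂ = M = 1: (-3/2,5/2), (-1/2,3/2), (1/2,1/2), (3/2,-1/2)
  (m₁,m₂)=(3/2,-1/2): CG² = 5/28, CG = +√(5/28)   ← matches the target
  (m₁,m₂)=(1/2,1/2): CG² = 15/28, CG = +√(15/28)
  (m₁,m₂)=(-1/2,3/2): CG² = 15/56, CG = +√(15/56)
  (m₁,m₂)=(-3/2,5/2): CG² = 1/56, CG = +√(1/56)
Pairs with CG² = 5/28: (3/2,-1/2): +√(5/28)

(3/2,-1/2): +√(5/28)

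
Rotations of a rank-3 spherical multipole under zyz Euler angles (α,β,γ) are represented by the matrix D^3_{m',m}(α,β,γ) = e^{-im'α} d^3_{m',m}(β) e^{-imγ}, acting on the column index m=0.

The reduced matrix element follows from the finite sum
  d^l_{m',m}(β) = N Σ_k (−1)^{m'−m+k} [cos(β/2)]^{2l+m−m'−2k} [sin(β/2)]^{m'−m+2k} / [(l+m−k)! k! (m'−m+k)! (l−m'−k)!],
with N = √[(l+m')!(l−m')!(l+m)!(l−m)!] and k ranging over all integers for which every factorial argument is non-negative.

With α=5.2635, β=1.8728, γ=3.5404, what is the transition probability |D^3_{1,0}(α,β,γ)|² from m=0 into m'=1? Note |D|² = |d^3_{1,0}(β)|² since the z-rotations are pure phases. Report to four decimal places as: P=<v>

P=0.0532

Split into d^3_{1,0}(β=1.8728) × two z-phases.
c=cos(1.872800/2)=0.592691, s=sin(1.872800/2)=0.805430; N=√[24·2·6·6]=41.569219
The bounds max(0,m−m')=0 and min(l+m,l−m')=2 give 3 terms
  k=0: (−1)^1·41.5692/(12)·0.5927^5·0.8054^1 = -0.204062
  k=1: (−1)^2·41.5692/(4)·0.5927^3·0.8054^3 = +1.130526
  k=2: (−1)^3·41.5692/(12)·0.5927^1·0.8054^5 = -0.695917
d^3_{1,0}(1.8728) = -0.204062 +1.130526 -0.695917 = +0.230548
|D^3_{1,0}|² = |d^3_{1,0}(β)|² = (+0.230548)² = 0.053152 (the z-rotation phases have unit modulus)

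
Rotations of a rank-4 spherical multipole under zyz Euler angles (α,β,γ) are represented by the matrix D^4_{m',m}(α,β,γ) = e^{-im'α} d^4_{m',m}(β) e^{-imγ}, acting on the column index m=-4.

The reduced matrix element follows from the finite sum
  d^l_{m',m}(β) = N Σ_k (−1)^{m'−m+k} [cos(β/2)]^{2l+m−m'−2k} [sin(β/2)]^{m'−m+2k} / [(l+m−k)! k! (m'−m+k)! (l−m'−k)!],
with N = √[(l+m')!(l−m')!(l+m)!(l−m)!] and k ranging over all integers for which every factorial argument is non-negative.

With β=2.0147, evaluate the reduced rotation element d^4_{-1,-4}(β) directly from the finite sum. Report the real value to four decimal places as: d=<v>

d^4_{-1,-4}(β=2.0147) via the finite sum:
Half-angle: c=0.534103, s=0.845419. N=√(6·120·1·40320)=5387.986637
Admissible k: 0..0 (factorial args all ≥0)
  k=0: (−1)^3·5387.9866/(720)·0.5341^5·0.8454^3 = -0.196533
d^4_{-1,-4}(2.0147) = -0.196533

d=-0.1965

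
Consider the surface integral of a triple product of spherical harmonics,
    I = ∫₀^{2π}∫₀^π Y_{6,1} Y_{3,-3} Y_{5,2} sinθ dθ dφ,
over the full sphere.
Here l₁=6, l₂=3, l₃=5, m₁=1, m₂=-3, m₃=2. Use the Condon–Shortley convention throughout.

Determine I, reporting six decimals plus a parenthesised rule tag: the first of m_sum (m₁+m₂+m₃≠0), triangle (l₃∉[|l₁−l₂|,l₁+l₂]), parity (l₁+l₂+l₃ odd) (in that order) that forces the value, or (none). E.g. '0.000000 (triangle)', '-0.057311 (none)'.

Rules hold: Σm=0, L=14 even, 3≤5≤9.
N = 13·7·11 = 1001
Δ = 4!·8!·2!/15! = 1/675675
Racah Σ t=1..3: t=1:−1/8640 t=2:+1/2304 t=3:−1/8640 = 7/34560
⇒ 3j(6 3 5; 0 0 0)² = 7/429, sgn -1
Racah Σ t=0..0: t=0:+1/34560 = 1/34560
⇒ 3j(6 3 5; 1 -3 2)² = 7/429, sgn -1
4πI² = N·(3j₀)²·(3jₘ)² = 343/1287
I = +1·√(0.266511/4π) = 0.14563067
No selection rule forces the value: the integral is nonzero (none).

0.145631 (none)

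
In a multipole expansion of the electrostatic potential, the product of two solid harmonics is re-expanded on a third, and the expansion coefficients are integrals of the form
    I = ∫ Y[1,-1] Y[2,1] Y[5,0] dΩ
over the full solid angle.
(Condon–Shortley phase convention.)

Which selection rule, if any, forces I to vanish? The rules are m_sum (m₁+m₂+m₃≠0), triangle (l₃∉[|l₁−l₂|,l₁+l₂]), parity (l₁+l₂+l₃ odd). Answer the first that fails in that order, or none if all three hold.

Σmᵢ = 0  ✓
l₃∈[|l₁−l₂|,l₁+l₂]=[1,3] required, l₃=5 fails  ✗
Σlᵢ = 8 ⇒ even

triangle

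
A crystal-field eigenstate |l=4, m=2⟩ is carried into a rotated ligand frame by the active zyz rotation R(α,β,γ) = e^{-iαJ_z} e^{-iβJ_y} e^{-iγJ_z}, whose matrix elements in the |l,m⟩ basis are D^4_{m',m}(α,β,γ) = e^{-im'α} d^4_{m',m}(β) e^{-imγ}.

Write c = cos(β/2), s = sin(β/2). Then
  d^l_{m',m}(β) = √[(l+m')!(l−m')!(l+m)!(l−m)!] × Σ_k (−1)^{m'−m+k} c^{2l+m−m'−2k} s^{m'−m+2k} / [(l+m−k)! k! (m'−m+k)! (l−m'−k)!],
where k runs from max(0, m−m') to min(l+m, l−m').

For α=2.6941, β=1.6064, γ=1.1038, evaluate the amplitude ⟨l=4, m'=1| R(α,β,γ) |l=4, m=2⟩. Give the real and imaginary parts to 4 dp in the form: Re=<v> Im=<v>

First d^4_{1,2}(β=1.6064), then the phase factors e^{-i(1)α} and e^{-i(2)γ}:
c=cos(1.606400/2)=0.694408, s=sin(1.606400/2)=0.719582; N=√[120·6·720·2]=1018.233765
k∈{1,2,3} keeps every argument non-negative
  k=1: (−1)^0·1018.2338/(240)·0.6944^7·0.7196^1 = +0.237694
  k=2: (−1)^1·1018.2338/(48)·0.6944^5·0.7196^3 = -1.276202
  k=3: (−1)^2·1018.2338/(72)·0.6944^3·0.7196^5 = +0.913607
d^4_{1,2}(1.6064) = +0.237694 -1.276202 +0.913607 = -0.124901
D = (-0.901535-0.432706i)·(-0.124901)·(-0.594629-0.804000i) = -0.023504-0.122669i

Re=-0.0235 Im=-0.1227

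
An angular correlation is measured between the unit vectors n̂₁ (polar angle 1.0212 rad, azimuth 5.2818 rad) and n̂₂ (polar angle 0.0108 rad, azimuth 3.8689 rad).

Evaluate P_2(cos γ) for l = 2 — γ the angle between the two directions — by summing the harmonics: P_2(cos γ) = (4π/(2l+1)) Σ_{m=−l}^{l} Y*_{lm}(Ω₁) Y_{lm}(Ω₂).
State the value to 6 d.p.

Expand P_2 via completeness: Σ_{m} conj(Y_{2,m}) at Ω₁ times Y_{2,m} at Ω₂ —
  [-2]  conj(Y_{2,-2})(Ω₁) = -0.117595-0.255081i ; Y_{2,-2}(Ω₂) = +0.000005-0.000045i ; Δ = -0.000012+0.000004i
  [-1]  conj(Y_{2,-1})(Ω₁) = +0.185521-0.289815i ; Y_{2,-1}(Ω₂) = -0.006232+0.005547i ; Δ = +0.000451+0.002835i
  [+0]  conj(Y_{2,0})(Ω₁) = -0.057235-0.000000i ; Y_{2,0}(Ω₂) = +0.630673+0.000000i ; Δ = -0.036097-0.000000i
  [+1]  conj(Y_{2,1})(Ω₁) = -0.185521-0.289815i ; Y_{2,1}(Ω₂) = +0.006232+0.005547i ; Δ = +0.000451-0.002835i
  [+2]  conj(Y_{2,2})(Ω₁) = -0.117595+0.255081i ; Y_{2,2}(Ω₂) = +0.000005+0.000045i ; Δ = -0.000012-0.000004i
Σ over m = -0.035218-0.000000i; ×(4π/5) → -0.088512-0.000000i. Real part: -0.088512

-0.088512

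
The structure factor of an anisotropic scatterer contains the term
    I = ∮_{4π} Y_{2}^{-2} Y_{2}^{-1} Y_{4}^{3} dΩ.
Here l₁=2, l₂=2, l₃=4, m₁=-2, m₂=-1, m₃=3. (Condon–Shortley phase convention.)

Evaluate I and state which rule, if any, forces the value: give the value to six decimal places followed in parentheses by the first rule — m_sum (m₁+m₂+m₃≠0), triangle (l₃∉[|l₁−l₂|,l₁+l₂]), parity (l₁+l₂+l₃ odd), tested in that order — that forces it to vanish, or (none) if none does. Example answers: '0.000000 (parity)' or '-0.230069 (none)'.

Rules hold: Σm=0, L=8 even, 0≤4≤4.
N = 5·5·9 = 225
Δ = 0!·4!·4!/9! = 1/630
Racah Σ t=0..0: t=0:+1/16 = 1/16
⇒ 3j(2 2 4; 0 0 0)² = 2/35, sgn +1
Racah Σ t=0..0: t=0:+1/144 = 1/144
⇒ 3j(2 2 4; -2 -1 3)² = 1/18, sgn -1
4πI² = N·(3j₀)²·(3jₘ)² = 5/7
I = -1·√(0.714286/4π) = -0.23841361
No selection rule forces the value: the integral is nonzero (none).

-0.238414 (none)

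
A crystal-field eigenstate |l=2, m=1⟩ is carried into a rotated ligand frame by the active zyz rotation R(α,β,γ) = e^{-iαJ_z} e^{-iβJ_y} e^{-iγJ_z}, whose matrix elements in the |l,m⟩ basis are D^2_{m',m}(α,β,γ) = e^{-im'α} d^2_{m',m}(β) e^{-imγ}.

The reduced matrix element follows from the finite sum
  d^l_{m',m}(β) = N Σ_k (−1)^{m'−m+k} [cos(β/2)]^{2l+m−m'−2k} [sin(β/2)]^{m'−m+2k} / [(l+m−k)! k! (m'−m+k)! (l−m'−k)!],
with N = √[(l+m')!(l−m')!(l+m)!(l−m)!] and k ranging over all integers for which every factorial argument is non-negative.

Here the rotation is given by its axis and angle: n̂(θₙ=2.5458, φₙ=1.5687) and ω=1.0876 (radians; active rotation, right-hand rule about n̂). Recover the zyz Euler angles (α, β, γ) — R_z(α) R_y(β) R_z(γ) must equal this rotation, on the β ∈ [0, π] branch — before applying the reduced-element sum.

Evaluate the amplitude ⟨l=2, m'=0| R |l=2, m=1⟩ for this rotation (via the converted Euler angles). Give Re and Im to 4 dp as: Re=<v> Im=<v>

Re=0.5065 Im=0.2522

Axis–angle → zyz. n̂ = (sinθₙcosφₙ, sinθₙsinφₙ, cosθₙ) = (+0.001176, +0.561164, -0.827704), ω = 1.0876.
R = I cosω + sinω [n̂]ₓ + (1−cosω) n̂n̂ᵀ gives
  R = [+0.464613, +0.733297, +0.496397; -0.732590, +0.633208, -0.249717; -0.497440, -0.247634, +0.831403]
β = atan2(√(R₁₃²+R₂₃²), R₃₃) = 0.589169; α = atan2(R₂₃, R₁₃) mod 2π = 5.817093; γ = atan2(R₃₂, −R₃₁) mod 2π = 5.821286
Split into d^2_{0,1}(β=0.5892) × two z-phases.
c=cos(0.589169/2)=0.956923, s=sin(0.589169/2)=0.290342; N=√[2·2·6·1]=4.898979
k: max(0,(1)−(0))=1 … min(2+(1),2−(0))=2
  k=1: (−1)^0·4.8990/(2)·0.9569^3·0.2903^1 = +0.623184
  k=2: (−1)^1·4.8990/(2)·0.9569^1·0.2903^3 = -0.057370
d^2_{0,1}(0.5892) = +0.623184 -0.057370 = +0.565815
Attach z-rotation phases: D = e^{-i(0)(5.8171)}·(+0.565815)·e^{-i(1)(5.8213)} = +0.506521+0.252155i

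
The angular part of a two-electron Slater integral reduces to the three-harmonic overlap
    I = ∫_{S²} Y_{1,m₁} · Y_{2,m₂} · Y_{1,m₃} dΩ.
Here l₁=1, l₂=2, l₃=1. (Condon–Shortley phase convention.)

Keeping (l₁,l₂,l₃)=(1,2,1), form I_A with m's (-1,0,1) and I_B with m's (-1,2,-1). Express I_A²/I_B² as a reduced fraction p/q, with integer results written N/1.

Same 1,2,1: normalisation and zero-m 3j drop out of the ratio.
A: Δ: 2! 0! 2! / 5! → 1/30; sum: t=2:+1/4 = 1/4; 3j²(1 2 1; -1 0 1) = Δ·Π!·Σ² = 1/30  (sign +1)
B: Δ: 2! 0! 2! / 5! → 1/30; sum: t=2:+1/4 = 1/4; 3j²(1 2 1; -1 2 -1) = Δ·Π!·Σ² = 1/5  (sign +1)
I_A²/I_B² = (1/30)/(1/5) = 1/6

1/6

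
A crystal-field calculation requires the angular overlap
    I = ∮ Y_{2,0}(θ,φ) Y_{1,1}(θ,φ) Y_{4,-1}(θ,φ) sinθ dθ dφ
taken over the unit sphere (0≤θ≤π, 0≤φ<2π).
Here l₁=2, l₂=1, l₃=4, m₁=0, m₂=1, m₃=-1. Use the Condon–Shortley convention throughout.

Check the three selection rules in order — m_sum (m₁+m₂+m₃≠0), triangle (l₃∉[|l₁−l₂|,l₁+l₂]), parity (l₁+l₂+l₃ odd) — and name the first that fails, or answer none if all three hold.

triangle

m₁+m₂+m₃ = 0 + 1 − 1 = 0  ✓
triangle: need |l₁−l₂| ≤ l₃ ≤ l₁+l₂ = [1,3]; l₃=4 is outside  ✗
parity: l₁+l₂+l₃ = 7 is odd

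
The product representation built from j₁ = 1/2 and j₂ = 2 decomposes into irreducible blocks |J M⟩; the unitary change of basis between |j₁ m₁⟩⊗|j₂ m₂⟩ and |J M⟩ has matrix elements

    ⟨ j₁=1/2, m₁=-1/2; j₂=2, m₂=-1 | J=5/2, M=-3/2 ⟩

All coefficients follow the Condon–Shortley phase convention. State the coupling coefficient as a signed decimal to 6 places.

triangle: 0!×1!×4!/6! = 24/720
(j±m)!: 0!×1!×1!×3!×1!×4! = 144
prefactor² = (2J+1)×Δ×N² = 144/5
  k=0: +1/(0!×0!×1!×1!×0!×3!) = 1/6
Σ = 1/6  ⇒  CG² = 144/5×(1/6)² = 4/5
CG = +√(4/5) = +0.894427

+0.894427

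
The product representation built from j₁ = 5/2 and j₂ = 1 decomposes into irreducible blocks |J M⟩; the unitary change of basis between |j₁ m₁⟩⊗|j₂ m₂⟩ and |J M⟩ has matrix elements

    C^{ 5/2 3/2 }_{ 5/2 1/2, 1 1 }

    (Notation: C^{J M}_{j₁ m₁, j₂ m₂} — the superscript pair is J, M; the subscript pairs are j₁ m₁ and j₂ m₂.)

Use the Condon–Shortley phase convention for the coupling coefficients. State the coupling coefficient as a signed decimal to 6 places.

triangle: 1!*4!*1!/7! = 24/5040
(j±m)!: 3!*2!*2!*0!*4!*1! = 576
prefactor² = (2J+1)*Δ*N² = 576/35
  k=1: −1/(1!*0!*1!*1!*3!*0!) = -1/6
Σ = -1/6  ⇒  CG² = 576/35*(-1/6)² = 16/35
CG = −√(16/35) = -0.676123

-0.676123  (= −√(16/35))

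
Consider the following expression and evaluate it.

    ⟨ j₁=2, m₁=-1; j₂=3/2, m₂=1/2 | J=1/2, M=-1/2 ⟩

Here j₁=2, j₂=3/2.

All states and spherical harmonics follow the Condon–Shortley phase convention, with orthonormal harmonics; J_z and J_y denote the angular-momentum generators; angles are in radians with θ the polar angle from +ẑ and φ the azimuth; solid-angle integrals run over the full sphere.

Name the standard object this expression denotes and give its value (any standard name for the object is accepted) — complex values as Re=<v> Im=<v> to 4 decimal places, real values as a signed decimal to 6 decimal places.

This is a Clebsch–Gordan (vector-coupling) coefficient.
j₁+j₂−J=3  J+j₁−j₂=1  J−j₁+j₂=0  j₁+j₂+J+1=5
(j₁±m₁, j₂±m₂, J±M) = (1,3,2,1,0,1)
P² = 6/5
sum k=2..2:
  [2] +1/2 = 1/2
S = 1/2
C² = P²·S² = 3/10 ; C = +0.547723

Clebsch–Gordan coefficient, +√(3/10) ≈ +0.547723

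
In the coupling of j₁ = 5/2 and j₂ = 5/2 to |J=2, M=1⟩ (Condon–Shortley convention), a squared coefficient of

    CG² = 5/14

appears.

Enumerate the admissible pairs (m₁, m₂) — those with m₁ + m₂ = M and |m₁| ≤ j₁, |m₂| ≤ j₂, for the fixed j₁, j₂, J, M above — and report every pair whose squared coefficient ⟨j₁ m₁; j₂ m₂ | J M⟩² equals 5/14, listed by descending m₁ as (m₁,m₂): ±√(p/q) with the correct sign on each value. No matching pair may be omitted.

(5/2,-3/2): +√(5/14); (-3/2,5/2): −√(5/14)

Admissible pairs with m₁+m₂ = M = 1: (-3/2,5/2), (-1/2,3/2), (1/2,1/2), (3/2,-1/2), (5/2,-3/2)
  (m₁,m₂)=(5/2,-3/2): CG² = 5/14, CG = +√(5/14)   ← matches the target
  (m₁,m₂)=(3/2,-1/2): CG² = 1/7, CG = −√(1/7)
  (m₁,m₂)=(1/2,1/2): CG² = 0/1, CG = 0
  (m₁,m₂)=(-1/2,3/2): CG² = 1/7, CG = +√(1/7)
  (m₁,m₂)=(-3/2,5/2): CG² = 5/14, CG = −√(5/14)   ← matches the target
Pairs with CG² = 5/14: (5/2,-3/2): +√(5/14); (-3/2,5/2): −√(5/14)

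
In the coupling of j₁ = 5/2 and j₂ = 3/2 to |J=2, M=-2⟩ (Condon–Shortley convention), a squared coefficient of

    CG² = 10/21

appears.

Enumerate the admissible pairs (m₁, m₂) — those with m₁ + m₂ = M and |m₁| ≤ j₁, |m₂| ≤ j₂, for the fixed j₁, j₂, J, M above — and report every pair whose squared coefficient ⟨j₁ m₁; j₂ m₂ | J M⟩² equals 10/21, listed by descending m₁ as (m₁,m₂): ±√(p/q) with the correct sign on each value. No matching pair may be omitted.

(-5/2,1/2): +√(10/21)

Admissible pairs with m₁+m₂ = M = -2: (-5/2,1/2), (-3/2,-1/2), (-1/2,-3/2)
  (m₁,m₂)=(-1/2,-3/2): CG² = 1/7, CG = +√(1/7)
  (m₁,m₂)=(-3/2,-1/2): CG² = 8/21, CG = −√(8/21)
  (m₁,m₂)=(-5/2,1/2): CG² = 10/21, CG = +√(10/21)   ← matches the target
Pairs with CG² = 10/21: (-5/2,1/2): +√(10/21)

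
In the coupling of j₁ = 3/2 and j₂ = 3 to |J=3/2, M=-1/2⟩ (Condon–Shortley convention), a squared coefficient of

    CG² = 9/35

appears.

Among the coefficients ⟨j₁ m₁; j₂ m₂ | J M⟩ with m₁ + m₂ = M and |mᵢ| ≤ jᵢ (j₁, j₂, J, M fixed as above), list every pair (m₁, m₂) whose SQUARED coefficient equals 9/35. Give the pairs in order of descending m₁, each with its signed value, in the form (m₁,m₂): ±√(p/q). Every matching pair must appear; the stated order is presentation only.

Admissible pairs with m₁+m₂ = M = -1/2: (-3/2,1), (-1/2,0), (1/2,-1), (3/2,-2)
  (m₁,m₂)=(3/2,-2): CG² = 2/7, CG = +√(2/7)
  (m₁,m₂)=(1/2,-1): CG² = 12/35, CG = −√(12/35)
  (m₁,m₂)=(-1/2,0): CG² = 9/35, CG = +√(9/35)   ← matches the target
  (m₁,m₂)=(-3/2,1): CG² = 4/35, CG = −√(4/35)
Pairs with CG² = 9/35: (-1/2,0): +√(9/35)

(-1/2,0): +√(9/35)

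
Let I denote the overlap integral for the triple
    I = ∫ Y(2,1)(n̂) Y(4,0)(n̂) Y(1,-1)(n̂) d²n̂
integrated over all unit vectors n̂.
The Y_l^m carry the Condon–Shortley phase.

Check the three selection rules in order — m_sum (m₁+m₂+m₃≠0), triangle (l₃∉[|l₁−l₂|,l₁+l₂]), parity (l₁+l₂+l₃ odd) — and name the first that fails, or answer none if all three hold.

triangle

azimuthal sum: 1 + 0 − 1 = 0  ✓
l₃ must lie in [2,6]; have l₃=1  ✗
L = 2 + 4 + 1 = 7 (odd)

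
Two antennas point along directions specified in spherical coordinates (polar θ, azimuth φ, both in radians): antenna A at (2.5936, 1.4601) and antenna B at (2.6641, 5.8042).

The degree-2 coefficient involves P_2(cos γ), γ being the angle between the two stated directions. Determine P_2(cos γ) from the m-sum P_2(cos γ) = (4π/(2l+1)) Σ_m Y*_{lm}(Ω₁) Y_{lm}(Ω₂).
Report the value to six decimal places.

0.177186

Expand P_2 via completeness: Σ_{m} conj(Y_{2,m}) at Ω₁ times Y_{2,m} at Ω₂ —
  m=-2: Y*=(-0.102282, 0.023022)  Y=(0.046922, 0.066732)  product (-0.006336, -0.005745)
  m=-1: Y*=(-0.037951, -0.341442)  Y=(-0.279833, -0.145323)  product (-0.038999, 0.101062)
  m=+0: Y*=(0.373977, -0.000000)  Y=(0.430961, 0.000000)  product (0.161170, 0.000000)
  m=+1: Y*=(0.037951, -0.341442)  Y=(0.279833, -0.145323)  product (-0.038999, -0.101062)
  m=+2: Y*=(-0.102282, -0.023022)  Y=(0.046922, -0.066732)  product (-0.006336, 0.005745)
Accumulated sum (0.070500, 0.000000); after 4π/(2l+1) scaling, (0.177186, 0.000000) ⇒ P_2 = 0.177186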